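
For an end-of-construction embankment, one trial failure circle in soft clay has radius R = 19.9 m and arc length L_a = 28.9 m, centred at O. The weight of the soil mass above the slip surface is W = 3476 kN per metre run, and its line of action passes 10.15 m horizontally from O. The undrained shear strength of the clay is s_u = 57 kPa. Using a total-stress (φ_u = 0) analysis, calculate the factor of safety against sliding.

Taking moments about the centre O, the resisting moment is provided by the undrained shear strength acting along the arc:
M_R = s_u·L_a·R = 57·28.90·19.9 = 32781.3 kN·m/m
M_D = W·d = 3476·10.15 = 35281.4 kN·m/m
FS = M_R / M_D = 32781.3 / 35281.4 = 0.929

FS = 0.93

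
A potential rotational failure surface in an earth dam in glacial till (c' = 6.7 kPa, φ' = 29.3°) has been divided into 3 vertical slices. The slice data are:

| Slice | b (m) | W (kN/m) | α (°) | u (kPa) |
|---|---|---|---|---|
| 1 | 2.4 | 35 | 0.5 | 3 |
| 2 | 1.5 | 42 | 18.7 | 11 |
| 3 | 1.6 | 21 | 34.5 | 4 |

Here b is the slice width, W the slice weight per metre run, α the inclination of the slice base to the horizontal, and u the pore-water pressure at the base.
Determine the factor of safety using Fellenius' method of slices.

FS = 2.85

Ordinary method of slices: FS = Σ[c'·Δl_i + (W_i cosα_i − u_i·Δl_i)·tanφ'] / Σ W_i sinα_i, with Δl_i = b_i / cosα_i.
Slice 1: Δl = 2.4/cos0.5° = 2.400 m; N'_1 = 35·cos0.5° − 3·2.400 = 27.8; c'Δl = 16.08; W sinα = 0.3
Slice 2: Δl = 1.5/cos18.7° = 1.584 m; N'_2 = 42·cos18.7° − 11·1.584 = 22.4; c'Δl = 10.61; W sinα = 13.5
Slice 3: Δl = 1.6/cos34.5° = 1.941 m; N'_3 = 21·cos34.5° − 4·1.941 = 9.5; c'Δl = 13.01; W sinα = 11.9
Σc'Δl = 39.7 kN/m; ΣN' = 59.7 kN/m; ΣW sinα = 25.7 kN/m
Resisting = 39.7 + 59.7·tan29.3° = 39.7 + 33.5 = 73.2 kN/m
FS = 73.2 / 25.7 = 2.852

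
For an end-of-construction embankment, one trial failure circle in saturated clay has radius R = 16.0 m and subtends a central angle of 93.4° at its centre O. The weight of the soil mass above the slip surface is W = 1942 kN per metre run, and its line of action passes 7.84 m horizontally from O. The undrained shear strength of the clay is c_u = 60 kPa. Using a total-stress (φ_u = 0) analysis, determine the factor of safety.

Taking moments about the centre O, the resisting moment is provided by the undrained shear strength acting along the arc:
Arc length L_a = R·θ = 16.0·(93.4°·π/180) = 16.0·1.6301 = 26.08 m
M_R = c_u·L_a·R = 60·26.08·16.0 = 25038.9 kN·m/m
M_D = W·d = 1942·7.84 = 15225.3 kN·m/m
FS = M_R / M_D = 25038.9 / 15225.3 = 1.645

FS = 1.64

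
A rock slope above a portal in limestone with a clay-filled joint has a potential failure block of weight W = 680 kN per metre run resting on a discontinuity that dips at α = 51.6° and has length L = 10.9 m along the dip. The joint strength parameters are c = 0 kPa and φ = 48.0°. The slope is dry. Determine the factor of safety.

FS = 0.88

Resolving the block weight along and normal to the plane and applying the Mohr–Coulomb strength on the joint:
N' = W cosα = 680·cos51.6° = 422.4 kN/m
Driving force T = W sinα = 680·sin51.6° = 532.9 kN/m
Resisting force R = c·L + N'·tanφ = 0·10.9 + 422.4·tan48.0° = 0.0 + 469.1 = 469.1 kN/m
FS = R / T = 469.1 / 532.9 = 0.880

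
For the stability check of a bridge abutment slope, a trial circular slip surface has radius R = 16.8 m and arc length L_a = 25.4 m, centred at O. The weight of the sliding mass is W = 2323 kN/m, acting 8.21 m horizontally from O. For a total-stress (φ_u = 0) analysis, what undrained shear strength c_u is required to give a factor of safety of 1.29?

c_u = 57.7 kPa

FS = c_u·L_a·R / (W·d), so c_u = FS·W·d / (L_a·R).
c_u = 1.29·2323·8.21 / (25.40·16.8) = 24602.7 / 426.72 = 57.66 kPa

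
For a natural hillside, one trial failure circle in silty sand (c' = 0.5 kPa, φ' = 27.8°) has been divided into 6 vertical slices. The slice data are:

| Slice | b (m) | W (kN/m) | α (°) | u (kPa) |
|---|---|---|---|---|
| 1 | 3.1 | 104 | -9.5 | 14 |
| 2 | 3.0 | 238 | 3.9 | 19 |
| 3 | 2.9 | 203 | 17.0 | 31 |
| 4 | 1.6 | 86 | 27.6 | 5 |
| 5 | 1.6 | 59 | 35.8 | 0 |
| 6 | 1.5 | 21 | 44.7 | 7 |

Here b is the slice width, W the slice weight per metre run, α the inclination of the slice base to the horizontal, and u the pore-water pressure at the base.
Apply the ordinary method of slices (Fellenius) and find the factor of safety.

Ordinary method of slices: FS = Σ[c'·Δl_i + (W_i cosα_i − u_i·Δl_i)·tanφ'] / Σ W_i sinα_i, with Δl_i = b_i / cosα_i.
Slice 1: Δl = 3.1/cos(-9.5°) = 3.143 m; N'_1 = 104·cos(-9.5°) − 14·3.143 = 58.6; c'Δl = 1.57; W sinα = -17.2
Slice 2: Δl = 3.0/cos3.9° = 3.007 m; N'_2 = 238·cos3.9° − 19·3.007 = 180.3; c'Δl = 1.50; W sinα = 16.2
Slice 3: Δl = 2.9/cos17.0° = 3.033 m; N'_3 = 203·cos17.0° − 31·3.033 = 100.1; c'Δl = 1.52; W sinα = 59.4
Slice 4: Δl = 1.6/cos27.6° = 1.805 m; N'_4 = 86·cos27.6° − 5·1.805 = 67.2; c'Δl = 0.90; W sinα = 39.8
Slice 5: Δl = 1.6/cos35.8° = 1.973 m; N'_5 = 59·cos35.8° − 0·1.973 = 47.9; c'Δl = 0.99; W sinα = 34.5
Slice 6: Δl = 1.5/cos44.7° = 2.110 m; N'_6 = 21·cos44.7° − 7·2.110 = 0.2; c'Δl = 1.06; W sinα = 14.8
Σc'Δl = 7.5 kN/m; ΣN' = 454.2 kN/m; ΣW sinα = 147.5 kN/m
Resisting = 7.5 + 454.2·tan27.8° = 7.5 + 239.5 = 247.0 kN/m
FS = 247.0 / 147.5 = 1.675

FS = 1.67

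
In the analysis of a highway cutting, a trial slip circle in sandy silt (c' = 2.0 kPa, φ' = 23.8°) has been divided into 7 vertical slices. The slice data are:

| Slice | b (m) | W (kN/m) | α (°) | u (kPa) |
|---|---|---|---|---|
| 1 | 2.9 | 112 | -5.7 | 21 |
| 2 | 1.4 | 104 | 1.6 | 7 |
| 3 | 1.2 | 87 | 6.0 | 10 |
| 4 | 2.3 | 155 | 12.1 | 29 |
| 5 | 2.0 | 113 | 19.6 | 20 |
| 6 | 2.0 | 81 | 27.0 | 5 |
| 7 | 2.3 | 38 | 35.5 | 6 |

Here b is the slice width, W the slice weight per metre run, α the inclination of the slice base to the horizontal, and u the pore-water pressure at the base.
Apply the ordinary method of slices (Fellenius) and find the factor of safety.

FS = 1.73

Ordinary method of slices: FS = Σ[c'·Δl_i + (W_i cosα_i − u_i·Δl_i)·tanφ'] / Σ W_i sinα_i, with Δl_i = b_i / cosα_i.
Slice 1: Δl = 2.9/cos(-5.7°) = 2.914 m; N'_1 = 112·cos(-5.7°) − 21·2.914 = 50.2; c'Δl = 5.83; W sinα = -11.1
Slice 2: Δl = 1.4/cos1.6° = 1.401 m; N'_2 = 104·cos1.6° − 7·1.401 = 94.2; c'Δl = 2.80; W sinα = 2.9
Slice 3: Δl = 1.2/cos6.0° = 1.207 m; N'_3 = 87·cos6.0° − 10·1.207 = 74.5; c'Δl = 2.41; W sinα = 9.1
Slice 4: Δl = 2.3/cos12.1° = 2.352 m; N'_4 = 155·cos12.1° − 29·2.352 = 83.3; c'Δl = 4.70; W sinα = 32.5
Slice 5: Δl = 2.0/cos19.6° = 2.123 m; N'_5 = 113·cos19.6° − 20·2.123 = 64.0; c'Δl = 4.25; W sinα = 37.9
Slice 6: Δl = 2.0/cos27.0° = 2.245 m; N'_6 = 81·cos27.0° − 5·2.245 = 60.9; c'Δl = 4.49; W sinα = 36.8
Slice 7: Δl = 2.3/cos35.5° = 2.825 m; N'_7 = 38·cos35.5° − 6·2.825 = 14.0; c'Δl = 5.65; W sinα = 22.1
Σc'Δl = 30.1 kN/m; ΣN' = 441.1 kN/m; ΣW sinα = 130.1 kN/m
Resisting = 30.1 + 441.1·tan23.8° = 30.1 + 194.6 = 224.7 kN/m
FS = 224.7 / 130.1 = 1.727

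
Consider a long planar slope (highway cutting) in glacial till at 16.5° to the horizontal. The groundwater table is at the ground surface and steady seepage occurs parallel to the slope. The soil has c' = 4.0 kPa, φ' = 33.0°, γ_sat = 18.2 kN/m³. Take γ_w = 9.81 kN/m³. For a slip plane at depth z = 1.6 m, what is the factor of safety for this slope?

FS = 1.52

With seepage parallel to the slope and the water table at the surface, the effective normal stress on the slip plane uses the buoyant unit weight γ' = γ_sat − γ_w while the driving shear stress uses γ_sat:
FS = [c' + γ' z cos²β tanφ'] / [γ_sat z sinβ cosβ]
γ' = 18.2 − 9.81 = 8.39 kN/m³
Numerator = 4.0 + 8.39·1.6·cos²16.5°·tan33.0° = 4.0 + 8.39·1.6·0.9193·0.6494 = 12.014 kPa
Denominator = 18.2·1.6·sin16.5°·cos16.5° = 18.2·1.6·0.2840·0.9588 = 7.930 kPa
FS = 12.014 / 7.930 = 1.515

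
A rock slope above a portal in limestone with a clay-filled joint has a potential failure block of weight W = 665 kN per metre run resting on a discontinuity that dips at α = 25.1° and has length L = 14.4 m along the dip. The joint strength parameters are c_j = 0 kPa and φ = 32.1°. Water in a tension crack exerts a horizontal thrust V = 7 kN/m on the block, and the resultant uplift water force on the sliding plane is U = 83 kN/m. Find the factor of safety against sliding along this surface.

Resolving the block weight along and normal to the plane and applying the Mohr–Coulomb strength on the joint:
N' = W cosα − U − V sinα = 665·cos25.1° − 83 − 7·sin25.1° = 516.2 kN/m
Driving force T = W sinα + V cosα = 665·sin25.1° + 7·cos25.1° = 288.4 kN/m
Resisting force R = c_j·L + N'·tanφ = 0·14.4 + 516.2·tan32.1° = 0.0 + 323.8 = 323.8 kN/m
FS = R / T = 323.8 / 288.4 = 1.123

FS = 1.12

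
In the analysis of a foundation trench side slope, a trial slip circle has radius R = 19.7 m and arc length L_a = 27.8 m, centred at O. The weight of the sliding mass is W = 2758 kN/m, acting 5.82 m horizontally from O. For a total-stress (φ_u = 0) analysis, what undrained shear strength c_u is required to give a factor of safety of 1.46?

FS = c_u·L_a·R / (W·d), so c_u = FS·W·d / (L_a·R).
c_u = 1.46·2758·5.82 / (27.80·19.7) = 23435.3 / 547.66 = 42.79 kPa

c_u = 42.8 kPa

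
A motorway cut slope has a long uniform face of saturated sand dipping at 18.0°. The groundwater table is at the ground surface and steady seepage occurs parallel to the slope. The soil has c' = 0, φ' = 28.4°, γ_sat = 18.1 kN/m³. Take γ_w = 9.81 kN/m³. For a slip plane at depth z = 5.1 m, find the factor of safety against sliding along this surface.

FS = 0.76

With seepage parallel to the slope and the water table at the surface, the effective normal stress on the slip plane uses the buoyant unit weight γ' = γ_sat − γ_w while the driving shear stress uses γ_sat:
FS = [c' + γ' z cos²β tanφ'] / [γ_sat z sinβ cosβ]
(For c' = 0 this reduces to FS = (γ'/γ_sat)·tanφ'/tanβ.)
γ' = 18.1 − 9.81 = 8.29 kN/m³
Numerator = 0.0 + 8.29·5.1·cos²18.0°·tan28.4° = 0.0 + 8.29·5.1·0.9045·0.5407 = 20.677 kPa
Denominator = 18.1·5.1·sin18.0°·cos18.0° = 18.1·5.1·0.3090·0.9511 = 27.129 kPa
FS = 20.677 / 27.129 = 0.762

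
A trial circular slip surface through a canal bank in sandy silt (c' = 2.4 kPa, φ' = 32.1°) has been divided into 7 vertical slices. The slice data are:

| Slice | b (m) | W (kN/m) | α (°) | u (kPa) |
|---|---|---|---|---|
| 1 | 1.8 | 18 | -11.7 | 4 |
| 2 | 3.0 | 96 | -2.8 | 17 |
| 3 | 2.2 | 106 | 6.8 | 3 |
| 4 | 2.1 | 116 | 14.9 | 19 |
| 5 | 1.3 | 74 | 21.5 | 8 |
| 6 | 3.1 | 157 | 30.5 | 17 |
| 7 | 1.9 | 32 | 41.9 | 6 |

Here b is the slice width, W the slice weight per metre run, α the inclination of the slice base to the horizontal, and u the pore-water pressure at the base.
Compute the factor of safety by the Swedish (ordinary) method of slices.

Ordinary method of slices: FS = Σ[c'·Δl_i + (W_i cosα_i − u_i·Δl_i)·tanφ'] / Σ W_i sinα_i, with Δl_i = b_i / cosα_i.
Slice 1: Δl = 1.8/cos(-11.7°) = 1.838 m; N'_1 = 18·cos(-11.7°) − 4·1.838 = 10.3; c'Δl = 4.41; W sinα = -3.7
Slice 2: Δl = 3.0/cos(-2.8°) = 3.004 m; N'_2 = 96·cos(-2.8°) − 17·3.004 = 44.8; c'Δl = 7.21; W sinα = -4.7
Slice 3: Δl = 2.2/cos6.8° = 2.216 m; N'_3 = 106·cos6.8° − 3·2.216 = 98.6; c'Δl = 5.32; W sinα = 12.6
Slice 4: Δl = 2.1/cos14.9° = 2.173 m; N'_4 = 116·cos14.9° − 19·2.173 = 70.8; c'Δl = 5.22; W sinα = 29.8
Slice 5: Δl = 1.3/cos21.5° = 1.397 m; N'_5 = 74·cos21.5° − 8·1.397 = 57.7; c'Δl = 3.35; W sinα = 27.1
Slice 6: Δl = 3.1/cos30.5° = 3.598 m; N'_6 = 157·cos30.5° − 17·3.598 = 74.1; c'Δl = 8.63; W sinα = 79.7
Slice 7: Δl = 1.9/cos41.9° = 2.553 m; N'_7 = 32·cos41.9° − 6·2.553 = 8.5; c'Δl = 6.13; W sinα = 21.4
Σc'Δl = 40.3 kN/m; ΣN' = 364.8 kN/m; ΣW sinα = 162.2 kN/m
Resisting = 40.3 + 364.8·tan32.1° = 40.3 + 228.8 = 269.1 kN/m
FS = 269.1 / 162.2 = 1.659

FS = 1.66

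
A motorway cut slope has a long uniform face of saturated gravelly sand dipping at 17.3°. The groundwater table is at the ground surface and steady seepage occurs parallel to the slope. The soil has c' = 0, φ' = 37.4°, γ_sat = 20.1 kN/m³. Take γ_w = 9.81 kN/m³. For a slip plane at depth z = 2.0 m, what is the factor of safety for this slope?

With seepage parallel to the slope and the water table at the surface, the effective normal stress on the slip plane uses the buoyant unit weight γ' = γ_sat − γ_w while the driving shear stress uses γ_sat:
FS = [c' + γ' z cos²β tanφ'] / [γ_sat z sinβ cosβ]
(For c' = 0 this reduces to FS = (γ'/γ_sat)·tanφ'/tanβ.)
γ' = 20.1 − 9.81 = 10.29 kN/m³
Numerator = 0.0 + 10.29·2.0·cos²17.3°·tan37.4° = 0.0 + 10.29·2.0·0.9116·0.7646 = 14.343 kPa
Denominator = 20.1·2.0·sin17.3°·cos17.3° = 20.1·2.0·0.2974·0.9548 = 11.414 kPa
FS = 14.343 / 11.414 = 1.257

FS = 1.26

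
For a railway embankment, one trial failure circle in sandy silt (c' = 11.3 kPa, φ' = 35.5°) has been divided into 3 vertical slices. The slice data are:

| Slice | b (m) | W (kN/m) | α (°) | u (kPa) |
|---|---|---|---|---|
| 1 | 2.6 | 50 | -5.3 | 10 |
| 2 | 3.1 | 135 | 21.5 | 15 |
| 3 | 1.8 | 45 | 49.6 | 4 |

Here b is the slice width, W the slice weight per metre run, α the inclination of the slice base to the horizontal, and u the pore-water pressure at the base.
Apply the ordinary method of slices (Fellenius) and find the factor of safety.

FS = 2.30

Ordinary method of slices: FS = Σ[c'·Δl_i + (W_i cosα_i − u_i·Δl_i)·tanφ'] / Σ W_i sinα_i, with Δl_i = b_i / cosα_i.
Slice 1: Δl = 2.6/cos(-5.3°) = 2.611 m; N'_1 = 50·cos(-5.3°) − 10·2.611 = 23.7; c'Δl = 29.51; W sinα = -4.6
Slice 2: Δl = 3.1/cos21.5° = 3.332 m; N'_2 = 135·cos21.5° − 15·3.332 = 75.6; c'Δl = 37.65; W sinα = 49.5
Slice 3: Δl = 1.8/cos49.6° = 2.777 m; N'_3 = 45·cos49.6° − 4·2.777 = 18.1; c'Δl = 31.38; W sinα = 34.3
Σc'Δl = 98.5 kN/m; ΣN' = 117.4 kN/m; ΣW sinα = 79.1 kN/m
Resisting = 98.5 + 117.4·tan35.5° = 98.5 + 83.7 = 182.3 kN/m
FS = 182.3 / 79.1 = 2.303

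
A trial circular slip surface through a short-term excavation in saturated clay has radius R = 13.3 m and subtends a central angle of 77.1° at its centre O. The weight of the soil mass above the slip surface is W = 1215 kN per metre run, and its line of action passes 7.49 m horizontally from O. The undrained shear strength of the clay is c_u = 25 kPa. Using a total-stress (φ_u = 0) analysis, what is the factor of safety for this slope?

Taking moments about the centre O, the resisting moment is provided by the undrained shear strength acting along the arc:
Arc length L_a = R·θ = 13.3·(77.1°·π/180) = 13.3·1.3456 = 17.90 m
M_R = c_u·L_a·R = 25·17.90·13.3 = 5950.8 kN·m/m
M_D = W·d = 1215·7.49 = 9100.4 kN·m/m
FS = M_R / M_D = 5950.8 / 9100.4 = 0.654

FS = 0.65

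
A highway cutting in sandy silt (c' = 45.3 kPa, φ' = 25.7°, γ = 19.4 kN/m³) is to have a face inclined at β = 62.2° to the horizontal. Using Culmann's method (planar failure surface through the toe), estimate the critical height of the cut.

H_c = 37.96 m

Culmann's analysis gives the critical failure plane at α_cr = (β + φ')/2 = (62.2 + 25.7)/2 = 44.0°, and the critical height
H_c = (4c'/γ) · sinβ cosφ' / [1 − cos(β − φ')]
    = (4·45.3/19.4) · sin62.2°·cos25.7° / [1 − cos(36.5°)]
    = 9.340 · 0.8846·0.9011 / [1 − 0.8039]
    = 9.340 · 0.7971 / 0.1961
    = 37.96 m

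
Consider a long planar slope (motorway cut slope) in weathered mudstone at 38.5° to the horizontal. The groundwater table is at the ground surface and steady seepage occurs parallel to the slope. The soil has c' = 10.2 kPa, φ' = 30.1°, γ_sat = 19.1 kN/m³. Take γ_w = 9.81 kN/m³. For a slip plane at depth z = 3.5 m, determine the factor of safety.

With seepage parallel to the slope and the water table at the surface, the effective normal stress on the slip plane uses the buoyant unit weight γ' = γ_sat − γ_w while the driving shear stress uses γ_sat:
FS = [c' + γ' z cos²β tanφ'] / [γ_sat z sinβ cosβ]
γ' = 19.1 − 9.81 = 9.29 kN/m³
Numerator = 10.2 + 9.29·3.5·cos²38.5°·tan30.1° = 10.2 + 9.29·3.5·0.6125·0.5797 = 21.744 kPa
Denominator = 19.1·3.5·sin38.5°·cos38.5° = 19.1·3.5·0.6225·0.7826 = 32.568 kPa
FS = 21.744 / 32.568 = 0.668

FS = 0.67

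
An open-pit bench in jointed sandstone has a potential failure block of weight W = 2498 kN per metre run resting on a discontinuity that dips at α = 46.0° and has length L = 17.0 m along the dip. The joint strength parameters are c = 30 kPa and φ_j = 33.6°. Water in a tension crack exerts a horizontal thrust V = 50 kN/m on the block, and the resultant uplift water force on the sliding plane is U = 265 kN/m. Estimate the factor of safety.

FS = 0.80

Resolving the block weight along and normal to the plane and applying the Mohr–Coulomb strength on the joint:
N' = W cosα − U − V sinα = 2498·cos46.0° − 265 − 50·sin46.0° = 1434.3 kN/m
Driving force T = W sinα + V cosα = 2498·sin46.0° + 50·cos46.0° = 1831.6 kN/m
Resisting force R = c·L + N'·tanφ_j = 30·17.0 + 1434.3·tan33.6° = 510.0 + 952.9 = 1462.9 kN/m
FS = R / T = 1462.9 / 1831.6 = 0.799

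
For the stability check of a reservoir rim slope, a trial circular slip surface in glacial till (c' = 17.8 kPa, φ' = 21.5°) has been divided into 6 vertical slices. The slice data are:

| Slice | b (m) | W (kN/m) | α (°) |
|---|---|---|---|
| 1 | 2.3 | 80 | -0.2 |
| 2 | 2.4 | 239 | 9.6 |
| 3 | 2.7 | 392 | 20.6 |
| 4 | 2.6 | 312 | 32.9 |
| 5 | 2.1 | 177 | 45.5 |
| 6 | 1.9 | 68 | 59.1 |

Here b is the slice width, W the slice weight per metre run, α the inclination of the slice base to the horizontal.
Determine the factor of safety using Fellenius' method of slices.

Ordinary method of slices: FS = Σ[c'·Δl_i + (W_i cosα_i)·tanφ'] / Σ W_i sinα_i, with Δl_i = b_i / cosα_i.
Slice 1: Δl = 2.3/cos(-0.2°) = 2.300 m; N'_1 = 80·cos(-0.2°) = 80.0; c'Δl = 40.94; W sinα = -0.3
Slice 2: Δl = 2.4/cos9.6° = 2.434 m; N'_2 = 239·cos9.6° = 235.7; c'Δl = 43.33; W sinα = 39.9
Slice 3: Δl = 2.7/cos20.6° = 2.884 m; N'_3 = 392·cos20.6° = 366.9; c'Δl = 51.34; W sinα = 137.9
Slice 4: Δl = 2.6/cos32.9° = 3.097 m; N'_4 = 312·cos32.9° = 262.0; c'Δl = 55.12; W sinα = 169.5
Slice 5: Δl = 2.1/cos45.5° = 2.996 m; N'_5 = 177·cos45.5° = 124.1; c'Δl = 53.33; W sinα = 126.2
Slice 6: Δl = 1.9/cos59.1° = 3.700 m; N'_6 = 68·cos59.1° = 34.9; c'Δl = 65.86; W sinα = 58.3
Σc'Δl = 309.9 kN/m; ΣN' = 1103.5 kN/m; ΣW sinα = 531.6 kN/m
Resisting = 309.9 + 1103.5·tan21.5° = 309.9 + 434.7 = 744.6 kN/m
FS = 744.6 / 531.6 = 1.401

FS = 1.40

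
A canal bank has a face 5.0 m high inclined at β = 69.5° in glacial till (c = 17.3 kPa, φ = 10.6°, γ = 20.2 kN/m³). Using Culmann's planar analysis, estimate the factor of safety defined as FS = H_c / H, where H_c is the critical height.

H_c = (4c/γ) · sinβ cosφ / [1 − cos(β − φ)]
    = (4·17.3/20.2) · sin69.5°·cos10.6° / [1 − cos58.9°]
    = 3.426 · 0.9207 / 0.4835 = 6.52 m
FS = H_c / H = 6.52 / 5.0 = 1.305

FS = 1.30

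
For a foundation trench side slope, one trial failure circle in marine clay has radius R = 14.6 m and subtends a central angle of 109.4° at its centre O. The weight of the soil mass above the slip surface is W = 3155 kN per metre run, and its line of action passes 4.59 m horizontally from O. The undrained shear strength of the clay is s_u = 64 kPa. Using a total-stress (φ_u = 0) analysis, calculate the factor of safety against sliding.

Taking moments about the centre O, the resisting moment is provided by the undrained shear strength acting along the arc:
Arc length L_a = R·θ = 14.6·(109.4°·π/180) = 14.6·1.9094 = 27.88 m
M_R = s_u·L_a·R = 64·27.88·14.6 = 26048.4 kN·m/m
M_D = W·d = 3155·4.59 = 14481.4 kN·m/m
FS = M_R / M_D = 26048.4 / 14481.4 = 1.799

FS = 1.80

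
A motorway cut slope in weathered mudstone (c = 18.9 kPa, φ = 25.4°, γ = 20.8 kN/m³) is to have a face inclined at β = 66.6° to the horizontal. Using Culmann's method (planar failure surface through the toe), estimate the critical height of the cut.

Culmann's analysis gives the critical failure plane at α_cr = (β + φ)/2 = (66.6 + 25.4)/2 = 46.0°, and the critical height
H_c = (4c/γ) · sinβ cosφ / [1 − cos(β − φ)]
    = (4·18.9/20.8) · sin66.6°·cos25.4° / [1 − cos(41.2°)]
    = 3.635 · 0.9178·0.9033 / [1 − 0.7524]
    = 3.635 · 0.8290 / 0.2476
    = 12.17 m

H_c = 12.17 m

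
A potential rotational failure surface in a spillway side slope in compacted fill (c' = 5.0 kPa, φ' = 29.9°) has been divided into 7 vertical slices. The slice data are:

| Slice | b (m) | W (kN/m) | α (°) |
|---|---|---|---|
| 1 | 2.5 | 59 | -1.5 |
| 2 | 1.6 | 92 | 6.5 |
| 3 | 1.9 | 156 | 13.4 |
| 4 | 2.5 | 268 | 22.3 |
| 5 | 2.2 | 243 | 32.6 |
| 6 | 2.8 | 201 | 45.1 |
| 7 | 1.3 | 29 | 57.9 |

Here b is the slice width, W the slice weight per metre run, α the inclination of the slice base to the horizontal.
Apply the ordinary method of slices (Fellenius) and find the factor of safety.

FS = 1.38

Ordinary method of slices: FS = Σ[c'·Δl_i + (W_i cosα_i)·tanφ'] / Σ W_i sinα_i, with Δl_i = b_i / cosα_i.
Slice 1: Δl = 2.5/cos(-1.5°) = 2.501 m; N'_1 = 59·cos(-1.5°) = 59.0; c'Δl = 12.50; W sinα = -1.5
Slice 2: Δl = 1.6/cos6.5° = 1.610 m; N'_2 = 92·cos6.5° = 91.4; c'Δl = 8.05; W sinα = 10.4
Slice 3: Δl = 1.9/cos13.4° = 1.953 m; N'_3 = 156·cos13.4° = 151.8; c'Δl = 9.77; W sinα = 36.2
Slice 4: Δl = 2.5/cos22.3° = 2.702 m; N'_4 = 268·cos22.3° = 248.0; c'Δl = 13.51; W sinα = 101.7
Slice 5: Δl = 2.2/cos32.6° = 2.611 m; N'_5 = 243·cos32.6° = 204.7; c'Δl = 13.06; W sinα = 130.9
Slice 6: Δl = 2.8/cos45.1° = 3.967 m; N'_6 = 201·cos45.1° = 141.9; c'Δl = 19.83; W sinα = 142.4
Slice 7: Δl = 1.3/cos57.9° = 2.446 m; N'_7 = 29·cos57.9° = 15.4; c'Δl = 12.23; W sinα = 24.6
Σc'Δl = 89.0 kN/m; ΣN' = 912.1 kN/m; ΣW sinα = 444.6 kN/m
Resisting = 89.0 + 912.1·tan29.9° = 89.0 + 524.5 = 613.4 kN/m
FS = 613.4 / 444.6 = 1.380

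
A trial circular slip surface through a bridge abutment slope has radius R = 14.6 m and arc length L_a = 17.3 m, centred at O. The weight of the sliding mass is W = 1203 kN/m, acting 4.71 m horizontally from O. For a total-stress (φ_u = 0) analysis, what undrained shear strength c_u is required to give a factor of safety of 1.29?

c_u = 28.9 kPa

FS = c_u·L_a·R / (W·d), so c_u = FS·W·d / (L_a·R).
c_u = 1.29·1203·4.71 / (17.30·14.6) = 7309.3 / 252.58 = 28.94 kPa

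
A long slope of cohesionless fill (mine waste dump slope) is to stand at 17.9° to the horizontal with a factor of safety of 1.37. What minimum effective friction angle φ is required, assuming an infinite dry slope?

FS = tanφ/tanβ ⇒ tanφ = FS · tanβ = 1.37 · tan17.9° = 0.4425
φ = arctan(0.4425) = 23.87°

φ = 23.9°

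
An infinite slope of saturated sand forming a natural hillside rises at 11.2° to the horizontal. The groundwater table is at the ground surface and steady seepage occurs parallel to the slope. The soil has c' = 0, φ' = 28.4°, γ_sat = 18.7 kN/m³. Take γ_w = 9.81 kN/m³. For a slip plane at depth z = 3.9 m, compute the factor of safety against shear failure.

With seepage parallel to the slope and the water table at the surface, the effective normal stress on the slip plane uses the buoyant unit weight γ' = γ_sat − γ_w while the driving shear stress uses γ_sat:
FS = [c' + γ' z cos²β tanφ'] / [γ_sat z sinβ cosβ]
(For c' = 0 this reduces to FS = (γ'/γ_sat)·tanφ'/tanβ.)
γ' = 18.7 − 9.81 = 8.89 kN/m³
Numerator = 0.0 + 8.89·3.9·cos²11.2°·tan28.4° = 0.0 + 8.89·3.9·0.9623·0.5407 = 18.039 kPa
Denominator = 18.7·3.9·sin11.2°·cos11.2° = 18.7·3.9·0.1942·0.9810 = 13.896 kPa
FS = 18.039 / 13.896 = 1.298

FS = 1.30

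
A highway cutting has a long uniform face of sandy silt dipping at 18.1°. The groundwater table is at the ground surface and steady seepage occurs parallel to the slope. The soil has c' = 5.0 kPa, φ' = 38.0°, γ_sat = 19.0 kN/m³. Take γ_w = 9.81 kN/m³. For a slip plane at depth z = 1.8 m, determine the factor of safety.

FS = 1.65

With seepage parallel to the slope and the water table at the surface, the effective normal stress on the slip plane uses the buoyant unit weight γ' = γ_sat − γ_w while the driving shear stress uses γ_sat:
FS = [c' + γ' z cos²β tanφ'] / [γ_sat z sinβ cosβ]
γ' = 19.0 − 9.81 = 9.19 kN/m³
Numerator = 5.0 + 9.19·1.8·cos²18.1°·tan38.0° = 5.0 + 9.19·1.8·0.9035·0.7813 = 16.677 kPa
Denominator = 19.0·1.8·sin18.1°·cos18.1° = 19.0·1.8·0.3107·0.9505 = 10.099 kPa
FS = 16.677 / 10.099 = 1.651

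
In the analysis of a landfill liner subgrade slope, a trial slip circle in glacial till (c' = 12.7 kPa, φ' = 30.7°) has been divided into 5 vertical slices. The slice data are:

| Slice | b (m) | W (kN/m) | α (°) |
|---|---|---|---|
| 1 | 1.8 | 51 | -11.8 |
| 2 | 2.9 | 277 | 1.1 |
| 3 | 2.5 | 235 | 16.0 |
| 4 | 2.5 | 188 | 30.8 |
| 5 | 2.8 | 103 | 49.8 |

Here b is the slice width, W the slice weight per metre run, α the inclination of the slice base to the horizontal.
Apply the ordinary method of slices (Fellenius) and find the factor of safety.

FS = 2.77

Ordinary method of slices: FS = Σ[c'·Δl_i + (W_i cosα_i)·tanφ'] / Σ W_i sinα_i, with Δl_i = b_i / cosα_i.
Slice 1: Δl = 1.8/cos(-11.8°) = 1.839 m; N'_1 = 51·cos(-11.8°) = 49.9; c'Δl = 23.35; W sinα = -10.4
Slice 2: Δl = 2.9/cos1.1° = 2.901 m; N'_2 = 277·cos1.1° = 276.9; c'Δl = 36.84; W sinα = 5.3
Slice 3: Δl = 2.5/cos16.0° = 2.601 m; N'_3 = 235·cos16.0° = 225.9; c'Δl = 33.03; W sinα = 64.8
Slice 4: Δl = 2.5/cos30.8° = 2.910 m; N'_4 = 188·cos30.8° = 161.5; c'Δl = 36.96; W sinα = 96.3
Slice 5: Δl = 2.8/cos49.8° = 4.338 m; N'_5 = 103·cos49.8° = 66.5; c'Δl = 55.09; W sinα = 78.7
Σc'Δl = 185.3 kN/m; ΣN' = 780.7 kN/m; ΣW sinα = 234.6 kN/m
Resisting = 185.3 + 780.7·tan30.7° = 185.3 + 463.6 = 648.8 kN/m
FS = 648.8 / 234.6 = 2.766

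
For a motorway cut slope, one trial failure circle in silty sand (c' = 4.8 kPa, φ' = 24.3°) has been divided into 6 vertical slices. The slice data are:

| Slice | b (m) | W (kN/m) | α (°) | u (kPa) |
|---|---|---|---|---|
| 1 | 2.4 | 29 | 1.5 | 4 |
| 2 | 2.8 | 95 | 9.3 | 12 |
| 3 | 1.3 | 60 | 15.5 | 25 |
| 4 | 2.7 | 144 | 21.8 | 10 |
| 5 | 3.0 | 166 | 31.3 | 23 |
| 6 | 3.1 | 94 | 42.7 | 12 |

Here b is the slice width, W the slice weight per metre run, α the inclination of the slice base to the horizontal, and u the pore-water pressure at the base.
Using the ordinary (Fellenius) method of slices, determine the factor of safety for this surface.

FS = 0.90

Ordinary method of slices: FS = Σ[c'·Δl_i + (W_i cosα_i − u_i·Δl_i)·tanφ'] / Σ W_i sinα_i, with Δl_i = b_i / cosα_i.
Slice 1: Δl = 2.4/cos1.5° = 2.401 m; N'_1 = 29·cos1.5° − 4·2.401 = 19.4; c'Δl = 11.52; W sinα = 0.8
Slice 2: Δl = 2.8/cos9.3° = 2.837 m; N'_2 = 95·cos9.3° − 12·2.837 = 59.7; c'Δl = 13.62; W sinα = 15.4
Slice 3: Δl = 1.3/cos15.5° = 1.349 m; N'_3 = 60·cos15.5° − 25·1.349 = 24.1; c'Δl = 6.48; W sinα = 16.0
Slice 4: Δl = 2.7/cos21.8° = 2.908 m; N'_4 = 144·cos21.8° − 10·2.908 = 104.6; c'Δl = 13.96; W sinα = 53.5
Slice 5: Δl = 3.0/cos31.3° = 3.511 m; N'_5 = 166·cos31.3° − 23·3.511 = 61.1; c'Δl = 16.85; W sinα = 86.2
Slice 6: Δl = 3.1/cos42.7° = 4.218 m; N'_6 = 94·cos42.7° − 12·4.218 = 18.5; c'Δl = 20.25; W sinα = 63.7
Σc'Δl = 82.7 kN/m; ΣN' = 287.4 kN/m; ΣW sinα = 235.6 kN/m
Resisting = 82.7 + 287.4·tan24.3° = 82.7 + 129.7 = 212.4 kN/m
FS = 212.4 / 235.6 = 0.902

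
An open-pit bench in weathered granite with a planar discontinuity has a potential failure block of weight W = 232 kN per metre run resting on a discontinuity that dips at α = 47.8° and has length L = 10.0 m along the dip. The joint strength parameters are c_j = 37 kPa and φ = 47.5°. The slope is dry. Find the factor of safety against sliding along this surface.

FS = 3.14

Resolving the block weight along and normal to the plane and applying the Mohr–Coulomb strength on the joint:
N' = W cosα = 232·cos47.8° = 155.8 kN/m
Driving force T = W sinα = 232·sin47.8° = 171.9 kN/m
Resisting force R = c_j·L + N'·tanφ = 37·10.0 + 155.8·tan47.5° = 370.0 + 170.1 = 540.1 kN/m
FS = R / T = 540.1 / 171.9 = 3.142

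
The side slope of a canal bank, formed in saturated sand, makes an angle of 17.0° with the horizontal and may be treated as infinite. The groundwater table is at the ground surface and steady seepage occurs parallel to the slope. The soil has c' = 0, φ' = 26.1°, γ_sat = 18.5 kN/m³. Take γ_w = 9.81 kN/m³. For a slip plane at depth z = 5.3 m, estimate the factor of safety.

FS = 0.75

With seepage parallel to the slope and the water table at the surface, the effective normal stress on the slip plane uses the buoyant unit weight γ' = γ_sat − γ_w while the driving shear stress uses γ_sat:
FS = [c' + γ' z cos²β tanφ'] / [γ_sat z sinβ cosβ]
(For c' = 0 this reduces to FS = (γ'/γ_sat)·tanφ'/tanβ.)
γ' = 18.5 − 9.81 = 8.69 kN/m³
Numerator = 0.0 + 8.69·5.3·cos²17.0°·tan26.1° = 0.0 + 8.69·5.3·0.9145·0.4899 = 20.634 kPa
Denominator = 18.5·5.3·sin17.0°·cos17.0° = 18.5·5.3·0.2924·0.9563 = 27.414 kPa
FS = 20.634 / 27.414 = 0.753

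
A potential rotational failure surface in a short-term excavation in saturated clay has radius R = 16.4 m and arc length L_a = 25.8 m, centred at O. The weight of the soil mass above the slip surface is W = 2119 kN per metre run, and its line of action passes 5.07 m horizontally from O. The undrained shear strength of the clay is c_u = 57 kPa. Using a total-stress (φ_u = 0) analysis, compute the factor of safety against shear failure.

Taking moments about the centre O, the resisting moment is provided by the undrained shear strength acting along the arc:
M_R = c_u·L_a·R = 57·25.80·16.4 = 24117.8 kN·m/m
M_D = W·d = 2119·5.07 = 10743.3 kN·m/m
FS = M_R / M_D = 24117.8 / 10743.3 = 2.245

FS = 2.24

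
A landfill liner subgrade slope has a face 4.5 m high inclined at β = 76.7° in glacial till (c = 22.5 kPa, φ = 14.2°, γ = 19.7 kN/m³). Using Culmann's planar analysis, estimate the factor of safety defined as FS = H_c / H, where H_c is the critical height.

H_c = (4c/γ) · sinβ cosφ / [1 − cos(β − φ)]
    = (4·22.5/19.7) · sin76.7°·cos14.2° / [1 − cos62.5°]
    = 4.569 · 0.9434 / 0.5383 = 8.01 m
FS = H_c / H = 8.01 / 4.5 = 1.779

FS = 1.78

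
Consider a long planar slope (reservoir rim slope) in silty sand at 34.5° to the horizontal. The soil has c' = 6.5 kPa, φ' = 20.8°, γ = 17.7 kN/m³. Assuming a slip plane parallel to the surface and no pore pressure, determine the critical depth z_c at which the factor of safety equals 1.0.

Setting FS = 1.00 in FS = [c' + γz cos²β tanφ'] / [γz sinβ cosβ] and solving for z:
z = c' / [γ cosβ (FS·sinβ − cosβ·tanφ')]
  = 6.5 / [17.7·cos34.5°·(1.00·sin34.5° − cos34.5°·tan20.8°)]
  = 6.5 / [17.7·0.8241·(1.00·0.5664 − 0.8241·0.3799)]
  = 6.5 / 3.6956 = 1.759 m

z_c = 1.76 m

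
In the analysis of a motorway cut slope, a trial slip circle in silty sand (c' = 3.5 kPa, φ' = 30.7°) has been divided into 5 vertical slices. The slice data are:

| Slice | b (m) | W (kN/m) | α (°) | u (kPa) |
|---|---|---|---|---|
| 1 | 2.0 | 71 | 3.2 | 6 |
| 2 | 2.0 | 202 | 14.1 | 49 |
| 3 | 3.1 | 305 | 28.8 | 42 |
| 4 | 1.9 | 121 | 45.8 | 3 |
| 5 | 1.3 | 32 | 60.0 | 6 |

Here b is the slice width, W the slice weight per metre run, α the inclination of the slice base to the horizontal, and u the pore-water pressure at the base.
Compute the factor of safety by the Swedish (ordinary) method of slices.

FS = 0.80

Ordinary method of slices: FS = Σ[c'·Δl_i + (W_i cosα_i − u_i·Δl_i)·tanφ'] / Σ W_i sinα_i, with Δl_i = b_i / cosα_i.
Slice 1: Δl = 2.0/cos3.2° = 2.003 m; N'_1 = 71·cos3.2° − 6·2.003 = 58.9; c'Δl = 7.01; W sinα = 4.0
Slice 2: Δl = 2.0/cos14.1° = 2.062 m; N'_2 = 202·cos14.1° − 49·2.062 = 94.9; c'Δl = 7.22; W sinα = 49.2
Slice 3: Δl = 3.1/cos28.8° = 3.538 m; N'_3 = 305·cos28.8° − 42·3.538 = 118.7; c'Δl = 12.38; W sinα = 146.9
Slice 4: Δl = 1.9/cos45.8° = 2.725 m; N'_4 = 121·cos45.8° − 3·2.725 = 76.2; c'Δl = 9.54; W sinα = 86.7
Slice 5: Δl = 1.3/cos60.0° = 2.600 m; N'_5 = 32·cos60.0° − 6·2.600 = 0.4; c'Δl = 9.10; W sinα = 27.7
Σc'Δl = 45.2 kN/m; ΣN' = 349.0 kN/m; ΣW sinα = 314.6 kN/m
Resisting = 45.2 + 349.0·tan30.7° = 45.2 + 207.2 = 252.5 kN/m
FS = 252.5 / 314.6 = 0.803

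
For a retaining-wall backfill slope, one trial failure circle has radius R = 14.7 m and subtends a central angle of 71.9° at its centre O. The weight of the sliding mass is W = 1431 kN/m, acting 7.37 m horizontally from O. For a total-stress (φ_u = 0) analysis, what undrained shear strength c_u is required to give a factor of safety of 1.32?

c_u = 51.3 kPa

FS = c_u·L_a·R / (W·d), so c_u = FS·W·d / (L_a·R).
Arc length L_a = R·θ = 14.7·(71.9°·π/180) = 14.7·1.2549 = 18.45 m
c_u = 1.32·1431·7.37 / (18.45·14.7) = 13921.3 / 271.17 = 51.34 kPa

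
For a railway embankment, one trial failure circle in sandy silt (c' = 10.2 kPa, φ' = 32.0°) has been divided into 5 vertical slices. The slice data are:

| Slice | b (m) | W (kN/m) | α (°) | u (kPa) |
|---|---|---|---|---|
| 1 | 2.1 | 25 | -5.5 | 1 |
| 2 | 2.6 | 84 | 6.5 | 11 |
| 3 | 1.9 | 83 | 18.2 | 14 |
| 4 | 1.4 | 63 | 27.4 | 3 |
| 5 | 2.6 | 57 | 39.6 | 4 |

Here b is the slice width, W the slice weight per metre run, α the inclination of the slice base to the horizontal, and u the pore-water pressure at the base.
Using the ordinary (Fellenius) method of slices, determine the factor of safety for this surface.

Ordinary method of slices: FS = Σ[c'·Δl_i + (W_i cosα_i − u_i·Δl_i)·tanφ'] / Σ W_i sinα_i, with Δl_i = b_i / cosα_i.
Slice 1: Δl = 2.1/cos(-5.5°) = 2.110 m; N'_1 = 25·cos(-5.5°) − 1·2.110 = 22.8; c'Δl = 21.52; W sinα = -2.4
Slice 2: Δl = 2.6/cos6.5° = 2.617 m; N'_2 = 84·cos6.5° − 11·2.617 = 54.7; c'Δl = 26.69; W sinα = 9.5
Slice 3: Δl = 1.9/cos18.2° = 2.000 m; N'_3 = 83·cos18.2° − 14·2.000 = 50.8; c'Δl = 20.40; W sinα = 25.9
Slice 4: Δl = 1.4/cos27.4° = 1.577 m; N'_4 = 63·cos27.4° − 3·1.577 = 51.2; c'Δl = 16.08; W sinα = 29.0
Slice 5: Δl = 2.6/cos39.6° = 3.374 m; N'_5 = 57·cos39.6° − 4·3.374 = 30.4; c'Δl = 34.42; W sinα = 36.3
Σc'Δl = 119.1 kN/m; ΣN' = 209.9 kN/m; ΣW sinα = 98.4 kN/m
Resisting = 119.1 + 209.9·tan32.0° = 119.1 + 131.2 = 250.3 kN/m
FS = 250.3 / 98.4 = 2.545

FS = 2.54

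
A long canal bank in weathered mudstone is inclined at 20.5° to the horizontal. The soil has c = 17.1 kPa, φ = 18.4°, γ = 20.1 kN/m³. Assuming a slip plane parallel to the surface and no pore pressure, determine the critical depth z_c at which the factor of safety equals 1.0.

z_c = 23.52 m

Setting FS = 1.00 in FS = [c + γz cos²β tanφ] / [γz sinβ cosβ] and solving for z:
z = c / [γ cosβ (FS·sinβ − cosβ·tanφ)]
  = 17.1 / [20.1·cos20.5°·(1.00·sin20.5° − cos20.5°·tan18.4°)]
  = 17.1 / [20.1·0.9367·(1.00·0.3502 − 0.9367·0.3327)]
  = 17.1 / 0.7271 = 23.519 m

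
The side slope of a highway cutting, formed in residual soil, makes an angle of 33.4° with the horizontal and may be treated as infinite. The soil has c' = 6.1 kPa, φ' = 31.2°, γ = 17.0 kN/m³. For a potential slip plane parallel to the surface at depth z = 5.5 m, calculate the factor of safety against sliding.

For an infinite slope with a slip plane parallel to the surface (no pore pressure): FS = [c' + γz cos²β tanφ'] / [γz sinβ cosβ].
γz = 17.0·5.5 = 93.50 kN/m²
Numerator = 6.1 + 93.50·cos²33.4°·tan31.2° = 6.1 + 93.50·0.6970·0.6056 = 45.566 kPa
Denominator = 93.50·sin33.4°·cos33.4° = 93.50·0.5505·0.8348 = 42.970 kPa
FS = 45.566 / 42.970 = 1.060

FS = 1.06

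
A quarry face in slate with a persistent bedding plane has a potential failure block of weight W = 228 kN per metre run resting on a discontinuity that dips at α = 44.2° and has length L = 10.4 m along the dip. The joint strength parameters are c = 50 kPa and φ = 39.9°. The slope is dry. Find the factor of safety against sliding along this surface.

Resolving the block weight along and normal to the plane and applying the Mohr–Coulomb strength on the joint:
N' = W cosα = 228·cos44.2° = 163.5 kN/m
Driving force T = W sinα = 228·sin44.2° = 159.0 kN/m
Resisting force R = c·L + N'·tanφ = 50·10.4 + 163.5·tan39.9° = 520.0 + 136.7 = 656.7 kN/m
FS = R / T = 656.7 / 159.0 = 4.131

FS = 4.13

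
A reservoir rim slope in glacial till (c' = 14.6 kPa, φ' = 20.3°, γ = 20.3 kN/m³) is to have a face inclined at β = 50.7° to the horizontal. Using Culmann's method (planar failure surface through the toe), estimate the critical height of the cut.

Culmann's analysis gives the critical failure plane at α_cr = (β + φ')/2 = (50.7 + 20.3)/2 = 35.5°, and the critical height
H_c = (4c'/γ) · sinβ cosφ' / [1 − cos(β − φ')]
    = (4·14.6/20.3) · sin50.7°·cos20.3° / [1 − cos(30.4°)]
    = 2.877 · 0.7738·0.9379 / [1 − 0.8625]
    = 2.877 · 0.7258 / 0.1375
    = 15.19 m

H_c = 15.19 m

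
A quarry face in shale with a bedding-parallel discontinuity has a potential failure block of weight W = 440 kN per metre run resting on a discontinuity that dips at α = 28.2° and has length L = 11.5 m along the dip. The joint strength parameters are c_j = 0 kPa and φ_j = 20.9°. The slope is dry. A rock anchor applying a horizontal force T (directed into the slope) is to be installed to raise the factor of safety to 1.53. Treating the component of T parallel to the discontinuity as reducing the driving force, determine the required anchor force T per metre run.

Resolving forces along and normal to the sliding plane, with the horizontal anchor force T adding T·sinα to the effective normal force and T·cosα acting up the plane against the driving force:
FS = [c_jL + (W cosα + T sinα) tanφ_j] / [W sinα − T cosα]
Without the anchor: N' = 387.8 kN/m, driving T_d = 207.9 kN/m, resisting R = 0·11.5 + 387.8·tan20.9° = 148.1 kN/m, FS = 0.71.
Setting FS = 1.53 and solving for T:
1.53·(207.9 − T cos28.2°) = 148.1 + T sin28.2°·tan20.9°
T·(sin28.2°·tan20.9° + 1.53·cos28.2°) = 1.53·207.9 − 148.1
T·(0.4726·0.3819 + 1.53·0.8813) = 318.1 − 148.1 = 170.0
T·1.5288 = 170.0
T = 111.2 kN/m

T = 111 kN/m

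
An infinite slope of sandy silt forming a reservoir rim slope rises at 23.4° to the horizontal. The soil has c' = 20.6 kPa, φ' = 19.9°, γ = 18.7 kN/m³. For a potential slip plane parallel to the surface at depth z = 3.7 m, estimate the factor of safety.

FS = 1.65

For an infinite slope with a slip plane parallel to the surface (no pore pressure): FS = [c' + γz cos²β tanφ'] / [γz sinβ cosβ].
γz = 18.7·3.7 = 69.19 kN/m²
Numerator = 20.6 + 69.19·cos²23.4°·tan19.9° = 20.6 + 69.19·0.8423·0.3620 = 41.696 kPa
Denominator = 69.19·sin23.4°·cos23.4° = 69.19·0.3971·0.9178 = 25.219 kPa
FS = 41.696 / 25.219 = 1.653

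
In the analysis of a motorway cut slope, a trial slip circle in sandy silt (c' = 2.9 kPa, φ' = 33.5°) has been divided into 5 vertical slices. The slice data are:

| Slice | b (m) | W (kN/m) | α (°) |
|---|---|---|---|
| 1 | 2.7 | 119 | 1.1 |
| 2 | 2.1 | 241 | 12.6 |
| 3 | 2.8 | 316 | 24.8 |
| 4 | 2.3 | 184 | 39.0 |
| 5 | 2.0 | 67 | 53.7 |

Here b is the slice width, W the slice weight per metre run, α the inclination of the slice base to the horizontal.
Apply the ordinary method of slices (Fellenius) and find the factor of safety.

Ordinary method of slices: FS = Σ[c'·Δl_i + (W_i cosα_i)·tanφ'] / Σ W_i sinα_i, with Δl_i = b_i / cosα_i.
Slice 1: Δl = 2.7/cos1.1° = 2.700 m; N'_1 = 119·cos1.1° = 119.0; c'Δl = 7.83; W sinα = 2.3
Slice 2: Δl = 2.1/cos12.6° = 2.152 m; N'_2 = 241·cos12.6° = 235.2; c'Δl = 6.24; W sinα = 52.6
Slice 3: Δl = 2.8/cos24.8° = 3.084 m; N'_3 = 316·cos24.8° = 286.9; c'Δl = 8.94; W sinα = 132.5
Slice 4: Δl = 2.3/cos39.0° = 2.960 m; N'_4 = 184·cos39.0° = 143.0; c'Δl = 8.58; W sinα = 115.8
Slice 5: Δl = 2.0/cos53.7° = 3.378 m; N'_5 = 67·cos53.7° = 39.7; c'Δl = 9.80; W sinα = 54.0
Σc'Δl = 41.4 kN/m; ΣN' = 823.7 kN/m; ΣW sinα = 357.2 kN/m
Resisting = 41.4 + 823.7·tan33.5° = 41.4 + 545.2 = 586.6 kN/m
FS = 586.6 / 357.2 = 1.642

FS = 1.64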